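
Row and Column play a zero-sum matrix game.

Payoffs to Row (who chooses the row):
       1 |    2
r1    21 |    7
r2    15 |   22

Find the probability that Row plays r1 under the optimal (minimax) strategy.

Row minima are 7 and 15, so Row's maximin is 15; column maxima are 21 and 22, so Column's minimax is 21. These differ, so the equilibrium is in mixed strategies.
Let Row play r1 with probability p. Column is indifferent when 21p + 15(1−p) = 7p + 22(1−p), giving p = 1/3.

1/3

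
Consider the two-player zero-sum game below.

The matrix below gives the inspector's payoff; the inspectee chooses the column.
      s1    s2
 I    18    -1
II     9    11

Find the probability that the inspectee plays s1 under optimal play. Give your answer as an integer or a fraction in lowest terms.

4/7

Row minima are -1 and 9, so the inspector's maximin is 9; column maxima are 18 and 11, so the inspectee's minimax is 11. These differ, so the equilibrium is in mixed strategies.
Let the inspectee play s1 with probability q. The inspector is indifferent when 18q − (1−q) = 9q + 11(1−q), giving q = 4/7.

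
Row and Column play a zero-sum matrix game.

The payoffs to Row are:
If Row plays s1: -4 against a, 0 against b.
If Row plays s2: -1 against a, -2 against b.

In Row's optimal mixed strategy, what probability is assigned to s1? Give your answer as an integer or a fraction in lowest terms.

1/5

Row minima are -4 and -2, so Row's maximin is -2; column maxima are -1 and 0, so Column's minimax is -1. These differ, so the equilibrium is in mixed strategies.
Let Row play s1 with probability p. Column is indifferent when −4p − (1−p) = −2(1−p), giving p = 1/5.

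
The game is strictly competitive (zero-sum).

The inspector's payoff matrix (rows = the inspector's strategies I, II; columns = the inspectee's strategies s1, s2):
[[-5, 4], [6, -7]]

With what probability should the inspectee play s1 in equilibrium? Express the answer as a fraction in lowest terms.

Row minima are -5 and -7, so the inspector's maximin is -5; column maxima are 6 and 4, so the inspectee's minimax is 4. These differ, so the equilibrium is in mixed strategies.
Let the inspectee play s1 with probability q. The inspector is indifferent when −5q + 4(1−q) = 6q − 7(1−q), giving q = 1/2.

1/2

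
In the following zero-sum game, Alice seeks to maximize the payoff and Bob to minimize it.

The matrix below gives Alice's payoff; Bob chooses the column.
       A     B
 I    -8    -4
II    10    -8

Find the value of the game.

Row minima are -8 and -8, so Alice's maximin is -8; column maxima are 10 and -4, so Bob's minimax is -4. These differ, so the equilibrium is in mixed strategies.
Let Alice play I with probability p. Bob is indifferent when −8p + 10(1−p) = −4p − 8(1−p), giving p = 9/11.
Let Bob play A with probability q. Alice is indifferent when −8q − 4(1−q) = 10q − 8(1−q), giving q = 2/11.
The value is -8·(2/11) + (-4)·(9/11) = -52/11.

-52/11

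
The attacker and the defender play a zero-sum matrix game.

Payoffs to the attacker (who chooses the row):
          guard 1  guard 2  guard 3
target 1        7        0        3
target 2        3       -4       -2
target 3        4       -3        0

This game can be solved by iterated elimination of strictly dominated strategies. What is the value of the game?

0

Row target 3 is strictly dominated by row target 1 (7>4, 0>-3, 3>0); eliminate target 3.
Row target 2 is strictly dominated by row target 1 (7>3, 0>-4, 3>-2); eliminate target 2.
Column guard 3 is strictly dominated by guard 2 for the defender (0<3); eliminate guard 3.
Column guard 1 is strictly dominated by guard 2 for the defender (0<7); eliminate guard 1.
Only (target 1, guard 2) remains, with payoff 0.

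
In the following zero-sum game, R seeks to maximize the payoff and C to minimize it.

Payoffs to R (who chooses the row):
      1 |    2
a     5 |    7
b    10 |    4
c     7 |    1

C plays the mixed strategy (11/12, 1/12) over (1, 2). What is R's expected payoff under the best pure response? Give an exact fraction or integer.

19/2

a: (5)·(11/12) + (7)·(1/12) = 31/6.
b: (10)·(11/12) + (4)·(1/12) = 19/2.
c: (7)·(11/12) + (1)·(1/12) = 13/2.
The best pure response is b with expected payoff 19/2.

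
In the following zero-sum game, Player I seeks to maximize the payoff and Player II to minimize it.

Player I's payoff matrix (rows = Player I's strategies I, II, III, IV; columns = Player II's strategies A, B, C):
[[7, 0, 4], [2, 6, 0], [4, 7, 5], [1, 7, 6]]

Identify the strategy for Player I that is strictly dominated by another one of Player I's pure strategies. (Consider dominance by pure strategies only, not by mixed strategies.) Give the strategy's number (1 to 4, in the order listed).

Compare II with III: 4 > 2, 7 > 6, 5 > 0.
So III strictly dominates II for Player I; II is strictly dominated.

2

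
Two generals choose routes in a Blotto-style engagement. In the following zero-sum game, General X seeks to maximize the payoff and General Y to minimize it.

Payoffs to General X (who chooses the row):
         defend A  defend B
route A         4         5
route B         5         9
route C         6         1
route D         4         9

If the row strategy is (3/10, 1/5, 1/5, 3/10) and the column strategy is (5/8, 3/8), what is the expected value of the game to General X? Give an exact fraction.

Against (5/8, 3/8), each row's expected payoff is route A: 35/8; route B: 13/2; route C: 33/8; route D: 47/8.
Taking the (3/10, 1/5, 1/5, 3/10)-weighted average: (3/10)·(35/8) + (1/5)·(13/2) + (1/5)·(33/8) + (3/10)·(47/8) = 26/5.

26/5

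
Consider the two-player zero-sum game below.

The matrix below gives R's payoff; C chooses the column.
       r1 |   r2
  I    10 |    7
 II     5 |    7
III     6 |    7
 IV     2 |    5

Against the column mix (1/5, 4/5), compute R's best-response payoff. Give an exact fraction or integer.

I: (10)·(1/5) + (7)·(4/5) = 38/5.
II: (5)·(1/5) + (7)·(4/5) = 33/5.
III: (6)·(1/5) + (7)·(4/5) = 34/5.
IV: (2)·(1/5) + (5)·(4/5) = 22/5.
The best pure response is I with expected payoff 38/5.

38/5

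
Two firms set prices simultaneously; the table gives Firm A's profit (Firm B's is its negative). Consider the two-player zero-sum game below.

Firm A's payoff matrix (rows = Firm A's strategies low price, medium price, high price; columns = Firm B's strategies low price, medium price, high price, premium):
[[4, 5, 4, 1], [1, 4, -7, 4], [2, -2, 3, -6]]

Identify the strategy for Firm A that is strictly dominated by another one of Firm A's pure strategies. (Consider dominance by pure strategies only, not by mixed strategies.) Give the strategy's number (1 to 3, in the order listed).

3

Compare high price with low price: 4 > 2, 5 > -2, 4 > 3, 1 > -6.
So low price strictly dominates high price for Firm A; high price is strictly dominated.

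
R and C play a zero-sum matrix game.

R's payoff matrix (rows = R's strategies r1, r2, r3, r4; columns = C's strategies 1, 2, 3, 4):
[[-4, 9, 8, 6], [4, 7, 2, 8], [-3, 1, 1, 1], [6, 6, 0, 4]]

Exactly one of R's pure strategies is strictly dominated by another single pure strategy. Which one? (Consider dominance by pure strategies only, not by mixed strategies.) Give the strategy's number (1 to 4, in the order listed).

3

Compare r3 with r2: 4 > -3, 7 > 1, 2 > 1, 8 > 1.
So r2 strictly dominates r3 for R; r3 is strictly dominated.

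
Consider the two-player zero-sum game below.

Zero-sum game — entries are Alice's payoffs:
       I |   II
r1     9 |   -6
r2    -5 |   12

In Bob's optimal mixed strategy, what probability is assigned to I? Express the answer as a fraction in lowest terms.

Row minima are -6 and -5, so Alice's maximin is -5; column maxima are 9 and 12, so Bob's minimax is 9. These differ, so the equilibrium is in mixed strategies.
Let Bob play I with probability q. Alice is indifferent when 9q − 6(1−q) = −5q + 12(1−q), giving q = 9/16.

9/16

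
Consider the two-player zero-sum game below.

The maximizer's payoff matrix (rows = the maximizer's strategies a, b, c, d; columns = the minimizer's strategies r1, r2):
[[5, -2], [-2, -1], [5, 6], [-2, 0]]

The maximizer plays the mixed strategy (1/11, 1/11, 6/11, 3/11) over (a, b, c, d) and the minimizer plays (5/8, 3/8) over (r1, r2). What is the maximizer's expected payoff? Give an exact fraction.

Against (5/8, 3/8), each row's expected payoff is a: 19/8; b: -13/8; c: 43/8; d: -5/4.
Taking the (1/11, 1/11, 6/11, 3/11)-weighted average: (1/11)·(19/8) + (1/11)·(-13/8) + (6/11)·(43/8) + (3/11)·(-5/4) = 117/44.

117/44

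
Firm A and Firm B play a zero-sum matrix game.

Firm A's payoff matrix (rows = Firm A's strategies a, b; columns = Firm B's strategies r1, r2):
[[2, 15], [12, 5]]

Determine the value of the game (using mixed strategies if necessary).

Row minima are 2 and 5, so Firm A's maximin is 5; column maxima are 12 and 15, so Firm B's minimax is 12. These differ, so the equilibrium is in mixed strategies.
Let Firm A play a with probability p. Firm B is indifferent when 2p + 12(1−p) = 15p + 5(1−p), giving p = 7/20.
Let Firm B play r1 with probability q. Firm A is indifferent when 2q + 15(1−q) = 12q + 5(1−q), giving q = 1/2.
The value is 2·(1/2) + (15)·(1/2) = 17/2.

17/2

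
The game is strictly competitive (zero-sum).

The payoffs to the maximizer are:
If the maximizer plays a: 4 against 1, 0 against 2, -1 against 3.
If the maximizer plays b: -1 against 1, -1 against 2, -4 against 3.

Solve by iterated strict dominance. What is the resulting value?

Row b is strictly dominated by row a (4>-1, 0>-1, -1>-4); eliminate b.
Column 1 is strictly dominated by 2 for the minimizer (0<4); eliminate 1.
Column 2 is strictly dominated by 3 for the minimizer (-1<0); eliminate 2.
Only (a, 3) remains, with payoff -1.

-1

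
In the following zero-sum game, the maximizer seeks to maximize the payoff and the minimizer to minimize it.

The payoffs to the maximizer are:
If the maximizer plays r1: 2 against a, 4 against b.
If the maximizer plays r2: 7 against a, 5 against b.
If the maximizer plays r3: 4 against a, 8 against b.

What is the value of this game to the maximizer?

6

Row r1 is strictly dominated by row r2, so the maximizer never plays it.
The remaining 2×2 game on (r2, r3) × (a, b) has no saddle point. Let the maximizer play r2 with probability p; indifference gives 7p + 4(1−p) = 5p + 8(1−p), so p = 2/3.
Similarly the minimizer's optimal q on a is 1/2, and the value is 7·(1/2) + (5)·(1/2) = 6.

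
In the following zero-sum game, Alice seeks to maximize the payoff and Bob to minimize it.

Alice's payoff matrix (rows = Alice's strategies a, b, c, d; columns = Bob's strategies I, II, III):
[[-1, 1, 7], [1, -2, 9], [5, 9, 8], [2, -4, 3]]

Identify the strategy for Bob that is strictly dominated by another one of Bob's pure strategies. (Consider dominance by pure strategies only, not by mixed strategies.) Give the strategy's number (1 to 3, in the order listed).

3

Bob prefers columns that give Alice less. Compare III with I: -1 < 7, 1 < 9, 5 < 8, 2 < 3.
So I strictly dominates III for Bob; III is strictly dominated.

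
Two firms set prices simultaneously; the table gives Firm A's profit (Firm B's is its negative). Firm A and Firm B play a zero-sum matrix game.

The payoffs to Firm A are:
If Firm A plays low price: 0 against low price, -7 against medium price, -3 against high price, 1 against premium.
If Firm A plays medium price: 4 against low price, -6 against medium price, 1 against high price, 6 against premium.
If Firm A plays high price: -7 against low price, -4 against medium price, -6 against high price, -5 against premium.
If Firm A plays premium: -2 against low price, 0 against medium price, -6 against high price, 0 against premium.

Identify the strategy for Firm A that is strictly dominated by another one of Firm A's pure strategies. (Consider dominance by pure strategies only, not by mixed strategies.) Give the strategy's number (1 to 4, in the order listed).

1

Compare low price with medium price: 4 > 0, -6 > -7, 1 > -3, 6 > 1.
So medium price strictly dominates low price for Firm A; low price is strictly dominated.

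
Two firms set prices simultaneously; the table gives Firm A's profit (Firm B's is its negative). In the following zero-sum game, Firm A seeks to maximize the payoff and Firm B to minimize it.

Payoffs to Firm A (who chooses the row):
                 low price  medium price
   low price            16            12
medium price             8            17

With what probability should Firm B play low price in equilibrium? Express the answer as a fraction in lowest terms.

Row minima are 12 and 8, so Firm A's maximin is 12; column maxima are 16 and 17, so Firm B's minimax is 16. These differ, so the equilibrium is in mixed strategies.
Let Firm B play low price with probability q. Firm A is indifferent when 16q + 12(1−q) = 8q + 17(1−q), giving q = 5/13.

5/13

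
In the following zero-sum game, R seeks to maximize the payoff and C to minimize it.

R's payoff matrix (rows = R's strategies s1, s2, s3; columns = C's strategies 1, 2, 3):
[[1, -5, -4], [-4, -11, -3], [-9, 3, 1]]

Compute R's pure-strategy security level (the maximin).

-5

The worst-case payoff for each row is s1: -5, s2: -11, s3: -9.
The best of these is -5.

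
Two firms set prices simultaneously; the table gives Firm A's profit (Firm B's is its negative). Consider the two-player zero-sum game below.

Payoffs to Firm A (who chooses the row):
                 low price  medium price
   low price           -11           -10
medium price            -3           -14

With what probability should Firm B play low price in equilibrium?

1/3

Row minima are -11 and -14, so Firm A's maximin is -11; column maxima are -3 and -10, so Firm B's minimax is -10. These differ, so the equilibrium is in mixed strategies.
Let Firm B play low price with probability q. Firm A is indifferent when −11q − 10(1−q) = −3q − 14(1−q), giving q = 1/3.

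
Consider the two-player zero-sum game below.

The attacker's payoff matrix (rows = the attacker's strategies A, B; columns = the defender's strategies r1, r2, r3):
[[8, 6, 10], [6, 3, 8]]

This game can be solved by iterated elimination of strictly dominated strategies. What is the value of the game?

6

Column r1 is strictly dominated by r2 for the defender (6<8, 3<6); eliminate r1.
Row B is strictly dominated by row A (6>3, 10>8); eliminate B.
Column r3 is strictly dominated by r2 for the defender (6<10); eliminate r3.
Only (A, r2) remains, with payoff 6.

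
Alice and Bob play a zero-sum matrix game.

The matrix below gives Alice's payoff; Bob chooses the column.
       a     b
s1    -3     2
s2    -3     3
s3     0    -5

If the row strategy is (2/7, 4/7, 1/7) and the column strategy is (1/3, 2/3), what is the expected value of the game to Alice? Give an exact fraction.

Against (1/3, 2/3), each row's expected payoff is s1: 1/3; s2: 1; s3: -10/3.
Taking the (2/7, 4/7, 1/7)-weighted average: (2/7)·(1/3) + (4/7)·(1) + (1/7)·(-10/3) = 4/21.

4/21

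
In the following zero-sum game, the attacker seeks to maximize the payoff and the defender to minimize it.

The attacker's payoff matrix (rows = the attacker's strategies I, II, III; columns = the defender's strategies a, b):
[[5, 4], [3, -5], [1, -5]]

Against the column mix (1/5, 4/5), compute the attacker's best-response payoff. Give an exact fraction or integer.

I: (5)·(1/5) + (4)·(4/5) = 21/5.
II: (3)·(1/5) + (-5)·(4/5) = -17/5.
III: (1)·(1/5) + (-5)·(4/5) = -19/5.
The best pure response is I with expected payoff 21/5.

21/5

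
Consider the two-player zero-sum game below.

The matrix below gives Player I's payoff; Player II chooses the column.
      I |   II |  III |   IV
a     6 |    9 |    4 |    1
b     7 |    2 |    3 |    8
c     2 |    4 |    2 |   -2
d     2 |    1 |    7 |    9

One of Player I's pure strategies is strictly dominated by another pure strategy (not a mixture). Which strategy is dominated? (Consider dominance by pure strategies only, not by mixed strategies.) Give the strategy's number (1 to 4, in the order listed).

3

Compare c with a: 6 > 2, 9 > 4, 4 > 2, 1 > -2.
So a strictly dominates c for Player I; c is strictly dominated.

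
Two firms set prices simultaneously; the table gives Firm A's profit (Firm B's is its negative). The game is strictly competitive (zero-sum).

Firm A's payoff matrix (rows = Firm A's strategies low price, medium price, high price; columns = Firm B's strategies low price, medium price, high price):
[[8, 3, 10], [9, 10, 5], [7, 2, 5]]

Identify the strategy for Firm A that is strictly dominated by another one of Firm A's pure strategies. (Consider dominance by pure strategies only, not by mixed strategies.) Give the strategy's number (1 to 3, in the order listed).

3

Compare high price with low price: 8 > 7, 3 > 2, 10 > 5.
So low price strictly dominates high price for Firm A; high price is strictly dominated.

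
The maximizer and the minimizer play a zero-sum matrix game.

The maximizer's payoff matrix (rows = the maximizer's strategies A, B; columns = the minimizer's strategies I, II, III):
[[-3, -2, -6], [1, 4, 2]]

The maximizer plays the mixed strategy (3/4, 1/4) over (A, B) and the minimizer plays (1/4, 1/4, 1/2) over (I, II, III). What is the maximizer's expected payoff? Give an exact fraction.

-21/8

Against (1/4, 1/4, 1/2), each row's expected payoff is A: -17/4; B: 9/4.
Taking the (3/4, 1/4)-weighted average: (3/4)·(-17/4) + (1/4)·(9/4) = -21/8.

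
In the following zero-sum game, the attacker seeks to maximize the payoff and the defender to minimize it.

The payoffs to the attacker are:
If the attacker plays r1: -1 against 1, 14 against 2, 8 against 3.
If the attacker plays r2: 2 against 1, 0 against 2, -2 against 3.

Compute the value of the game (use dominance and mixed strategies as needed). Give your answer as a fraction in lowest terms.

Column 2 is strictly dominated by 3 for the defender (it gives the attacker more in every row).
The remaining 2×2 game on (r1, r2) × (1, 3) has no saddle point. Let the attacker play r1 with probability p; indifference gives −p + 2(1−p) = 8p − 2(1−p), so p = 4/13.
Similarly the defender's optimal q on 1 is 10/13, and the value is -1·(10/13) + (8)·(3/13) = 14/13.

14/13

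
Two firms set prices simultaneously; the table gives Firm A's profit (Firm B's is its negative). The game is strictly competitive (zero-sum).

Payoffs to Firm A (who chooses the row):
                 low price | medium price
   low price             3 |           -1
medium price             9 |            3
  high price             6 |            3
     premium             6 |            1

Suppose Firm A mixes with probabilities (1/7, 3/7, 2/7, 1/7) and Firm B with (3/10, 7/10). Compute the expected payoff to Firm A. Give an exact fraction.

249/70

Against (3/10, 7/10), each row's expected payoff is low price: 1/5; medium price: 24/5; high price: 39/10; premium: 5/2.
Taking the (1/7, 3/7, 2/7, 1/7)-weighted average: (1/7)·(1/5) + (3/7)·(24/5) + (2/7)·(39/10) + (1/7)·(5/2) = 249/70.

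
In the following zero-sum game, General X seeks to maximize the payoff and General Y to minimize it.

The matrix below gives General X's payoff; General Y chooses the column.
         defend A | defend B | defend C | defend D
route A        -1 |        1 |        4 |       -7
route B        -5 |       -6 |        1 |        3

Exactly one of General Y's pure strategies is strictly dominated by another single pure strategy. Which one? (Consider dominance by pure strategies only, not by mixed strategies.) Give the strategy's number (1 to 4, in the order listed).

3

General Y prefers columns that give General X less. Compare defend C with defend A: -1 < 4, -5 < 1.
So defend A strictly dominates defend C for General Y; defend C is strictly dominated.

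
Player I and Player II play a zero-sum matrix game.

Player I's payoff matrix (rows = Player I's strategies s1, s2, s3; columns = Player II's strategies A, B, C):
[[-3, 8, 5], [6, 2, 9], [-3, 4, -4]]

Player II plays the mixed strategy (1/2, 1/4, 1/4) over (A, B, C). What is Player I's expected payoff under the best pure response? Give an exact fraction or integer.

s1: (-3)·(1/2) + (8)·(1/4) + (5)·(1/4) = 7/4.
s2: (6)·(1/2) + (2)·(1/4) + (9)·(1/4) = 23/4.
s3: (-3)·(1/2) + (4)·(1/4) + (-4)·(1/4) = -3/2.
The best pure response is s2 with expected payoff 23/4.

23/4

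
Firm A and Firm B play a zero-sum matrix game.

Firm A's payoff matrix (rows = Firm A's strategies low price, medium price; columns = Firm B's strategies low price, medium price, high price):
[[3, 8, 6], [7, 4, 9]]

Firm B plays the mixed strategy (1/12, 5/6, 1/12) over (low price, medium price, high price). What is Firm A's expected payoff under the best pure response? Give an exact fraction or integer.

89/12

low price: (3)·(1/12) + (8)·(5/6) + (6)·(1/12) = 89/12.
medium price: (7)·(1/12) + (4)·(5/6) + (9)·(1/12) = 14/3.
The best pure response is low price with expected payoff 89/12.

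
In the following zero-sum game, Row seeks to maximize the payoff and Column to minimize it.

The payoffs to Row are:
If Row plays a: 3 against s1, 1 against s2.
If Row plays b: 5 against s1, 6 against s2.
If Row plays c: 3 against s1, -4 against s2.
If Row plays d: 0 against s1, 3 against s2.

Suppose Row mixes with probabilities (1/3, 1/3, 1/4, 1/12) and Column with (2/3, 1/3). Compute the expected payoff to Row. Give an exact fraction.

101/36

Against (2/3, 1/3), each row's expected payoff is a: 7/3; b: 16/3; c: 2/3; d: 1.
Taking the (1/3, 1/3, 1/4, 1/12)-weighted average: (1/3)·(7/3) + (1/3)·(16/3) + (1/4)·(2/3) + (1/12)·(1) = 101/36.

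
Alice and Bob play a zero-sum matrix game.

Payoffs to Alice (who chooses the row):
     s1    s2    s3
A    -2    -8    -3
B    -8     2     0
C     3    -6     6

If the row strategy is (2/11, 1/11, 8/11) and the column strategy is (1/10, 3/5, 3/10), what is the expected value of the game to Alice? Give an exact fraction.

Against (1/10, 3/5, 3/10), each row's expected payoff is A: -59/10; B: 2/5; C: -3/2.
Taking the (2/11, 1/11, 8/11)-weighted average: (2/11)·(-59/10) + (1/11)·(2/5) + (8/11)·(-3/2) = -117/55.

-117/55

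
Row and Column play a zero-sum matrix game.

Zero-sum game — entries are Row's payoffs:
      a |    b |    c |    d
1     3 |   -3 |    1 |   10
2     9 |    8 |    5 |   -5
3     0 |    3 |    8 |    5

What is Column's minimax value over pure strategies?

8

The worst case (largest entry) in each column is a: 9, b: 8, c: 8, d: 10.
The best (smallest) of these is 8.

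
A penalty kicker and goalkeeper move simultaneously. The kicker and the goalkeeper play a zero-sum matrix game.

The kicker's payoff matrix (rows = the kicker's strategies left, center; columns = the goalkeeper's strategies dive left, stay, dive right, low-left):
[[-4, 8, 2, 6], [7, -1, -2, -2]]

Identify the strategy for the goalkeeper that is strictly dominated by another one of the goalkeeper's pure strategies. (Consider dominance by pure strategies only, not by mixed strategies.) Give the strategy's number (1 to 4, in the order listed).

The goalkeeper prefers columns that give the kicker less. Compare stay with dive right: 2 < 8, -2 < -1.
So dive right strictly dominates stay for the goalkeeper; stay is strictly dominated.

2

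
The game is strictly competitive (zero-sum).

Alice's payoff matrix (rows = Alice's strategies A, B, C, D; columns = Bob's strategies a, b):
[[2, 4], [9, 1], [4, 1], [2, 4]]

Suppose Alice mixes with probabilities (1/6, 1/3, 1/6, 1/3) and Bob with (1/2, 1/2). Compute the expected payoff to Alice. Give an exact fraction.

Against (1/2, 1/2), each row's expected payoff is A: 3; B: 5; C: 5/2; D: 3.
Taking the (1/6, 1/3, 1/6, 1/3)-weighted average: (1/6)·(3) + (1/3)·(5) + (1/6)·(5/2) + (1/3)·(3) = 43/12.

43/12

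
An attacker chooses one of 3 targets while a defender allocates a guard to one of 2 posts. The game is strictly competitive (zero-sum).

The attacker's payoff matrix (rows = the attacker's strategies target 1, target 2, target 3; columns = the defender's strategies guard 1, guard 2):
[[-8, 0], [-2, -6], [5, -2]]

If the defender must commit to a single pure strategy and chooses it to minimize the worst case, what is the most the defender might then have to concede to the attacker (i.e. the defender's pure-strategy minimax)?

0

The worst case (largest entry) in each column is guard 1: 5, guard 2: 0.
The best (smallest) of these is 0.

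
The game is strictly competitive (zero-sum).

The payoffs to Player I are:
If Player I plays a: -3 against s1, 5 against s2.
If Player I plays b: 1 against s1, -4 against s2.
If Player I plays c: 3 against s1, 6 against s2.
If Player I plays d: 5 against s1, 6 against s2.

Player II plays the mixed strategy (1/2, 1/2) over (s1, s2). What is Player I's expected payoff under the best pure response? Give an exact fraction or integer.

a: (-3)·(1/2) + (5)·(1/2) = 1.
b: (1)·(1/2) + (-4)·(1/2) = -3/2.
c: (3)·(1/2) + (6)·(1/2) = 9/2.
d: (5)·(1/2) + (6)·(1/2) = 11/2.
The best pure response is d with expected payoff 11/2.

11/2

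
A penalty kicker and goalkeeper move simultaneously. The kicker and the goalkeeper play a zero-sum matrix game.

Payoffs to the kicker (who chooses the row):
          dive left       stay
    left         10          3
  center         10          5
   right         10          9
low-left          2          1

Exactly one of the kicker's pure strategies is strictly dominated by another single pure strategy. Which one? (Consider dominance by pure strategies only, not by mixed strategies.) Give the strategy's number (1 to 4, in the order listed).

Compare low-left with left: 10 > 2, 3 > 1.
So left strictly dominates low-left for the kicker; low-left is strictly dominated.

4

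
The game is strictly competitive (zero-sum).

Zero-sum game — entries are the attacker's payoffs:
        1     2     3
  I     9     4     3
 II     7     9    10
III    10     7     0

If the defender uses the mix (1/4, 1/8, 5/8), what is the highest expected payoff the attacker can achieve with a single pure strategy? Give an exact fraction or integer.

73/8

I: (9)·(1/4) + (4)·(1/8) + (3)·(5/8) = 37/8.
II: (7)·(1/4) + (9)·(1/8) + (10)·(5/8) = 73/8.
III: (10)·(1/4) + (7)·(1/8) + (0)·(5/8) = 27/8.
The best pure response is II with expected payoff 73/8.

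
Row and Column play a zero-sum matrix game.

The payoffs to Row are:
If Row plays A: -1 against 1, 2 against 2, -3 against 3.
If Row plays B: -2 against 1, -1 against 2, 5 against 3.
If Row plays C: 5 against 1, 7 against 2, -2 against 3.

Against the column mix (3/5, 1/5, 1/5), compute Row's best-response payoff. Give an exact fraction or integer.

4

A: (-1)·(3/5) + (2)·(1/5) + (-3)·(1/5) = -4/5.
B: (-2)·(3/5) + (-1)·(1/5) + (5)·(1/5) = -2/5.
C: (5)·(3/5) + (7)·(1/5) + (-2)·(1/5) = 4.
The best pure response is C with expected payoff 4.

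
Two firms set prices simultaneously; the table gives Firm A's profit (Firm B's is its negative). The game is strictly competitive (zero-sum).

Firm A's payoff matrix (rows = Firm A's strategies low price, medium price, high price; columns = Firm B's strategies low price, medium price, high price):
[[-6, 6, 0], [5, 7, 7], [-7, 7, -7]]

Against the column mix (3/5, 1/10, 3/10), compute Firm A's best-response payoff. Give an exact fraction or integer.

29/5

low price: (-6)·(3/5) + (6)·(1/10) + (0)·(3/10) = -3.
medium price: (5)·(3/5) + (7)·(1/10) + (7)·(3/10) = 29/5.
high price: (-7)·(3/5) + (7)·(1/10) + (-7)·(3/10) = -28/5.
The best pure response is medium price with expected payoff 29/5.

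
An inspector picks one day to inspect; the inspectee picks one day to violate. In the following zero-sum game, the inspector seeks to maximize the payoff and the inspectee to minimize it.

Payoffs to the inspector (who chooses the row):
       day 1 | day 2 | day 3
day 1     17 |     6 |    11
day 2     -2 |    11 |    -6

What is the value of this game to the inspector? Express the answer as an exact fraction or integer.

Column day 1 is strictly dominated by day 3 for the inspectee (it gives the inspector more in every row).
The remaining 2×2 game on (day 1, day 2) × (day 2, day 3) has no saddle point. Let the inspector play day 1 with probability p; indifference gives 6p + 11(1−p) = 11p − 6(1−p), so p = 17/22.
Similarly the inspectee's optimal q on day 2 is 17/22, and the value is 6·(17/22) + (11)·(5/22) = 157/22.

157/22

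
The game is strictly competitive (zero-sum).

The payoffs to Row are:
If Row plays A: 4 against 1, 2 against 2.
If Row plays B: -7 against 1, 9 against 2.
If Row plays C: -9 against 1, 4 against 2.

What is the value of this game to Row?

Row C is strictly dominated by row B, so Row never plays it.
The remaining 2×2 game on (A, B) × (1, 2) has no saddle point. Let Row play A with probability p; indifference gives 4p − 7(1−p) = 2p + 9(1−p), so p = 8/9.
Similarly Column's optimal q on 1 is 7/18, and the value is 4·(7/18) + (2)·(11/18) = 25/9.

25/9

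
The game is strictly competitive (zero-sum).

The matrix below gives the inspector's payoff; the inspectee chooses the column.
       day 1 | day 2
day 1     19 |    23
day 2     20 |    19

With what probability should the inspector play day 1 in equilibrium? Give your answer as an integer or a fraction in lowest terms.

1/5

Row minima are 19 and 19, so the inspector's maximin is 19; column maxima are 20 and 23, so the inspectee's minimax is 20. These differ, so the equilibrium is in mixed strategies.
Let the inspector play day 1 with probability p. The inspectee is indifferent when 19p + 20(1−p) = 23p + 19(1−p), giving p = 1/5.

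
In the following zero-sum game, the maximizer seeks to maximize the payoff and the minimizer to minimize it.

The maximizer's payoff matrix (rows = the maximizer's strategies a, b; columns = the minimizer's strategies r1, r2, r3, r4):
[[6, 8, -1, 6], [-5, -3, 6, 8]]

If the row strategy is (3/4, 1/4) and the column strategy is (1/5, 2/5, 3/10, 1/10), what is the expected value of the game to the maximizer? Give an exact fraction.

Against (1/5, 2/5, 3/10, 1/10), each row's expected payoff is a: 47/10; b: 2/5.
Taking the (3/4, 1/4)-weighted average: (3/4)·(47/10) + (1/4)·(2/5) = 29/8.

29/8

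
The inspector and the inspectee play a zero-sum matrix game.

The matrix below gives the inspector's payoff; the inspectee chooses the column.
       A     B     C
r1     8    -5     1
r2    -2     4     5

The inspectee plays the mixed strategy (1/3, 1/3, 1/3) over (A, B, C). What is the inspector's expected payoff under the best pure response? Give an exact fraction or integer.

r1: (8)·(1/3) + (-5)·(1/3) + (1)·(1/3) = 4/3.
r2: (-2)·(1/3) + (4)·(1/3) + (5)·(1/3) = 7/3.
The best pure response is r2 with expected payoff 7/3.

7/3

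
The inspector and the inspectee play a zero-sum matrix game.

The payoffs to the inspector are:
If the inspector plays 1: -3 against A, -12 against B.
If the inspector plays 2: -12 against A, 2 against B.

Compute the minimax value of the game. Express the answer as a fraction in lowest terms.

-150/23

Row minima are -12 and -12, so the inspector's maximin is -12; column maxima are -3 and 2, so the inspectee's minimax is -3. These differ, so the equilibrium is in mixed strategies.
Let the inspector play 1 with probability p. The inspectee is indifferent when −3p − 12(1−p) = −12p + 2(1−p), giving p = 14/23.
Let the inspectee play A with probability q. The inspector is indifferent when −3q − 12(1−q) = −12q + 2(1−q), giving q = 14/23.
The value is -3·(14/23) + (-12)·(9/23) = -150/23.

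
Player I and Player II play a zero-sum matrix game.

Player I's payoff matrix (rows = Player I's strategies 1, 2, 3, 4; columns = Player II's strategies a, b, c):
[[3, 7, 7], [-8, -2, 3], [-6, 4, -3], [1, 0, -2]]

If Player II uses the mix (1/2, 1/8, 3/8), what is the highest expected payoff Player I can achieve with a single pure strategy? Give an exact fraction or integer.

1: (3)·(1/2) + (7)·(1/8) + (7)·(3/8) = 5.
2: (-8)·(1/2) + (-2)·(1/8) + (3)·(3/8) = -25/8.
3: (-6)·(1/2) + (4)·(1/8) + (-3)·(3/8) = -29/8.
4: (1)·(1/2) + (0)·(1/8) + (-2)·(3/8) = -1/4.
The best pure response is 1 with expected payoff 5.

5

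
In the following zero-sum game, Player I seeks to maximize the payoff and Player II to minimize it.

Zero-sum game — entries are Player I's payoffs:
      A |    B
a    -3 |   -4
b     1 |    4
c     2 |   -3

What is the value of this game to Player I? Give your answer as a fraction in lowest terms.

11/8

Row a is strictly dominated by row c, so Player I never plays it.
The remaining 2×2 game on (b, c) × (A, B) has no saddle point. Let Player I play b with probability p; indifference gives p + 2(1−p) = 4p − 3(1−p), so p = 5/8.
Similarly Player II's optimal q on A is 7/8, and the value is 1·(7/8) + (4)·(1/8) = 11/8.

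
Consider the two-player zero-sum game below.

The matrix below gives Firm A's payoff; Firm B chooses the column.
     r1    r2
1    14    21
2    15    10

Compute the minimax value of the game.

175/12

Row minima are 14 and 10, so Firm A's maximin is 14; column maxima are 15 and 21, so Firm B's minimax is 15. These differ, so the equilibrium is in mixed strategies.
Let Firm A play 1 with probability p. Firm B is indifferent when 14p + 15(1−p) = 21p + 10(1−p), giving p = 5/12.
Let Firm B play r1 with probability q. Firm A is indifferent when 14q + 21(1−q) = 15q + 10(1−q), giving q = 11/12.
The value is 14·(11/12) + (21)·(1/12) = 175/12.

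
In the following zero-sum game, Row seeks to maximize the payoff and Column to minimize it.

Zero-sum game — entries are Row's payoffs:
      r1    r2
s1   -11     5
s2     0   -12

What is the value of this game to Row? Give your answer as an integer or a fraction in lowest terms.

Row minima are -11 and -12, so Row's maximin is -11; column maxima are 0 and 5, so Column's minimax is 0. These differ, so the equilibrium is in mixed strategies.
Let Row play s1 with probability p. Column is indifferent when −11p = 5p − 12(1−p), giving p = 3/7.
Let Column play r1 with probability q. Row is indifferent when −11q + 5(1−q) = −12(1−q), giving q = 17/28.
The value is -11·(17/28) + (5)·(11/28) = -33/7.

-33/7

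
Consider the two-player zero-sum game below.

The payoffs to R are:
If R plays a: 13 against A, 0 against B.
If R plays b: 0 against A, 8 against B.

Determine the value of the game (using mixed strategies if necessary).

Row minima are 0 and 0, so R's maximin is 0; column maxima are 13 and 8, so C's minimax is 8. These differ, so the equilibrium is in mixed strategies.
Let R play a with probability p. C is indifferent when 13p = 8(1−p), giving p = 8/21.
Let C play A with probability q. R is indifferent when 13q = 8(1−q), giving q = 8/21.
The value is 13·(8/21) + (0)·(13/21) = 104/21.

104/21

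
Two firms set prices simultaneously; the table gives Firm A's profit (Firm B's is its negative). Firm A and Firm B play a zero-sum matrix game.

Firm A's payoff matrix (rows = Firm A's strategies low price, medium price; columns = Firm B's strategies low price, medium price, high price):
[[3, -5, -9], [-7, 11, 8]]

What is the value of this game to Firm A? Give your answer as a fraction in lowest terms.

-13/9

Column medium price is strictly dominated by high price for Firm B (it gives Firm A more in every row).
The remaining 2×2 game on (low price, medium price) × (low price, high price) has no saddle point. Let Firm A play low price with probability p; indifference gives 3p − 7(1−p) = −9p + 8(1−p), so p = 5/9.
Similarly Firm B's optimal q on low price is 17/27, and the value is 3·(17/27) + (-9)·(10/27) = -13/9.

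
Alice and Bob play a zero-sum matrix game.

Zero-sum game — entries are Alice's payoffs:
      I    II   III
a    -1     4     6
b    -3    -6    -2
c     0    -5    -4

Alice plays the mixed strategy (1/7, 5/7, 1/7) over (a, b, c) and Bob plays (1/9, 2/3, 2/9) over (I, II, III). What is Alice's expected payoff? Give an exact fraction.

-218/63

Against (1/9, 2/3, 2/9), each row's expected payoff is a: 35/9; b: -43/9; c: -38/9.
Taking the (1/7, 5/7, 1/7)-weighted average: (1/7)·(35/9) + (5/7)·(-43/9) + (1/7)·(-38/9) = -218/63.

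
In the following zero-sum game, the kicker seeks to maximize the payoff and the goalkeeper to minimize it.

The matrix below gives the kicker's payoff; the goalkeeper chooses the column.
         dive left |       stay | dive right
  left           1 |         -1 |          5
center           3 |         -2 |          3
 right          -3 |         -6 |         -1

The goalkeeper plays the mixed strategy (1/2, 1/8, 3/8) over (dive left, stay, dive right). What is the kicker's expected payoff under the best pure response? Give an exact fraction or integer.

left: (1)·(1/2) + (-1)·(1/8) + (5)·(3/8) = 9/4.
center: (3)·(1/2) + (-2)·(1/8) + (3)·(3/8) = 19/8.
right: (-3)·(1/2) + (-6)·(1/8) + (-1)·(3/8) = -21/8.
The best pure response is center with expected payoff 19/8.

19/8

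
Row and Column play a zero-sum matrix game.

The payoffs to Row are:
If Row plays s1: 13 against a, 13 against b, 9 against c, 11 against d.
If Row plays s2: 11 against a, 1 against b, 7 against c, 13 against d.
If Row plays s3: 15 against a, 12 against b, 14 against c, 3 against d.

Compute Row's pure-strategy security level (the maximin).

The worst-case payoff for each row is s1: 9, s2: 1, s3: 3.
The best of these is 9.

9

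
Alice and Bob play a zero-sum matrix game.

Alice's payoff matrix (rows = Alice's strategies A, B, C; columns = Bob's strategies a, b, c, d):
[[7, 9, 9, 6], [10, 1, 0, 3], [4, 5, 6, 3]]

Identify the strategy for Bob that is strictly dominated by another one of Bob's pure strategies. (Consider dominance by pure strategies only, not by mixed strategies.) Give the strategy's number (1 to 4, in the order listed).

1

Bob prefers columns that give Alice less. Compare a with d: 6 < 7, 3 < 10, 3 < 4.
So d strictly dominates a for Bob; a is strictly dominated.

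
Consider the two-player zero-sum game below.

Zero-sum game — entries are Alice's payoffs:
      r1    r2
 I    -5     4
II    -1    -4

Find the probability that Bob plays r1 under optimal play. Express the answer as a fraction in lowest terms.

2/3

Row minima are -5 and -4, so Alice's maximin is -4; column maxima are -1 and 4, so Bob's minimax is -1. These differ, so the equilibrium is in mixed strategies.
Let Bob play r1 with probability q. Alice is indifferent when −5q + 4(1−q) = −q − 4(1−q), giving q = 2/3.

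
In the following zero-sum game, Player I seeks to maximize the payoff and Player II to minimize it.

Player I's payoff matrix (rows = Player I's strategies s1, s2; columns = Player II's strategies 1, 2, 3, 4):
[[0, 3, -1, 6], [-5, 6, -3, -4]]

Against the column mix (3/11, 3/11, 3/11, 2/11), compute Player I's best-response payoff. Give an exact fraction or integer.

s1: (0)·(3/11) + (3)·(3/11) + (-1)·(3/11) + (6)·(2/11) = 18/11.
s2: (-5)·(3/11) + (6)·(3/11) + (-3)·(3/11) + (-4)·(2/11) = -14/11.
The best pure response is s1 with expected payoff 18/11.

18/11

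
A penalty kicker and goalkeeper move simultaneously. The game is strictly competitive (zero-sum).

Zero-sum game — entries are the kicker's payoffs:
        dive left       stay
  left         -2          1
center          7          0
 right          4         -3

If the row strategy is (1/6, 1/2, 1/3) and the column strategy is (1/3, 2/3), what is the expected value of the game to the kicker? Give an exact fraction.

17/18

Against (1/3, 2/3), each row's expected payoff is left: 0; center: 7/3; right: -2/3.
Taking the (1/6, 1/2, 1/3)-weighted average: (1/6)·(0) + (1/2)·(7/3) + (1/3)·(-2/3) = 17/18.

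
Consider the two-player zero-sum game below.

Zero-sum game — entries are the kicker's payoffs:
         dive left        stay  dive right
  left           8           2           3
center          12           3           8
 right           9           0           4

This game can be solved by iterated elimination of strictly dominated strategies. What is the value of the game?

Column dive left is strictly dominated by stay for the goalkeeper (2<8, 3<12, 0<9); eliminate dive left.
Row right is strictly dominated by row center (3>0, 8>4); eliminate right.
Column dive right is strictly dominated by stay for the goalkeeper (2<3, 3<8); eliminate dive right.
Row left is strictly dominated by row center (3>2); eliminate left.
Only (center, stay) remains, with payoff 3.

3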